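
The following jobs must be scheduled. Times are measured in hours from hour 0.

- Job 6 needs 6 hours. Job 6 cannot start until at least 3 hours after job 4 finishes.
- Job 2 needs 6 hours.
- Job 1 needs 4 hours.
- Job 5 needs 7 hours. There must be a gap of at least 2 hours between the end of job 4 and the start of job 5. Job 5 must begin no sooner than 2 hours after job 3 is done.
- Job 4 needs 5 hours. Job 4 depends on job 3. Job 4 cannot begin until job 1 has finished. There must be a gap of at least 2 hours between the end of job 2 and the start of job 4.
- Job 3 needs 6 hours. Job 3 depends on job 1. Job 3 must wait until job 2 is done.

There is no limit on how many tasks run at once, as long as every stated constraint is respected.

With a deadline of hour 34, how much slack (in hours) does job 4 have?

8

Job 2 can start immediately at hour 0; it finishes at hour 6.
Nothing blocks job 1, so it runs from hour 0 to hour 4.
Job 3 needs all of job 1 (finishes hour 4); job 2 (finishes hour 6). That puts its earliest start at hour 6; it finishes at 6 + 6 = hour 12.
Job 4 needs all of job 3 (finishes hour 12); job 1 (finishes hour 4); job 2 (finishes hour 6, plus 2-hour gap → hour 8). That puts its earliest start at hour 12; it finishes at 12 + 5 = hour 17.

Working backward from the deadline:
Nothing follows job 5; the deadline of hour 34 is its only limit. It must start by 34 − 7 = hour 27.
Nothing follows job 6; the deadline of hour 34 is its only limit. It must start by 34 − 6 = hour 28.
Job 4 must finish in time for job 5 (must start by hour 27, minus 2-hour gap → hour 25); job 6 (must start by hour 28, minus 3-hour gap → hour 25). The tightest is hour 25, so job 4 must start by 25 − 5 = hour 20.
So job 4 can start as early as hour 12 and as late as hour 20, giving 20 − 12 = 8 hours of slack.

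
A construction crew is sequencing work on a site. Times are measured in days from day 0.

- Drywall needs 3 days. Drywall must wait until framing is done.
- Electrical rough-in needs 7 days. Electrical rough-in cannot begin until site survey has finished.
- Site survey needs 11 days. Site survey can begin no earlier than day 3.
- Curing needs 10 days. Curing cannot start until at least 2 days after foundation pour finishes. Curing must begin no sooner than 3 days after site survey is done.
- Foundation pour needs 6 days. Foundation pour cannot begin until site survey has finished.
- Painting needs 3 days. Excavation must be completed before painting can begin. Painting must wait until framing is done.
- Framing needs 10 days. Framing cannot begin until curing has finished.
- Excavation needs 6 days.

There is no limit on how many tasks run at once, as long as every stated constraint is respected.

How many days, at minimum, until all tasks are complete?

45

Nothing blocks excavation, so it runs from day 0 to day 6.
Site survey cannot begin until its own release at day 3. It runs from day 3 to 3 + 11 = day 14.
After site survey (finishes day 14), electrical rough-in can start at day 14 and finishes at day 21.
After site survey (finishes day 14), foundation pour can start at day 14 and finishes at day 20.
Curing needs all of foundation pour (finishes day 20, plus 2-day gap → day 22); site survey (finishes day 14, plus 3-day gap → day 17). That puts its earliest start at day 22; it finishes at 22 + 10 = day 32.
After curing (finishes day 32), framing can start at day 32 and finishes at day 42.
Painting has to wait for excavation (finishes day 6); framing (finishes day 42). The latest of these is day 42, so painting runs day 42 to 42 + 3 = day 45.
Drywall cannot begin until framing (finishes day 42). It runs from day 42 to 42 + 3 = day 45.
All tasks are finished once the last one completes. Finish times: Site survey at 14, Excavation at 6, Foundation pour at 20, Curing at 32, Framing at 42, Electrical rough-in at 21, Drywall at 45, Painting at 45. The latest is day 45.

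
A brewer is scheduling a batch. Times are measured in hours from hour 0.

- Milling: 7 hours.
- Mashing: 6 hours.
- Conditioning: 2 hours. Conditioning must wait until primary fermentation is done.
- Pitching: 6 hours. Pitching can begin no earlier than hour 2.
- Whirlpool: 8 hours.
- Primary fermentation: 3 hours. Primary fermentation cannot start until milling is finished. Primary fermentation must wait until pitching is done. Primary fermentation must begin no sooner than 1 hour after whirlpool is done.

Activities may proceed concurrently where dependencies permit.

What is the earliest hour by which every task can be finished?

14

After its own release at hour 2, pitching can start at hour 2 and finishes at hour 8.
Whirlpool can start immediately at hour 0; it finishes at hour 8.
Nothing blocks mashing, so it runs from hour 0 to hour 6.
Milling can start immediately at hour 0; it finishes at hour 7.
Primary fermentation cannot start until milling (finishes hour 7); pitching (finishes hour 8); whirlpool (finishes hour 8, plus 1-hour gap → hour 9). The controlling bound is hour 9, so primary fermentation finishes at 9 + 3 = hour 12.
Conditioning waits on primary fermentation (finishes hour 12), so it starts at hour 12 and finishes at 12 + 2 = hour 14.
All tasks are finished once the last one completes. Finish times: Milling at 7, Mashing at 6, Whirlpool at 8, Pitching at 8, Primary fermentation at 12, Conditioning at 14. The latest is hour 14.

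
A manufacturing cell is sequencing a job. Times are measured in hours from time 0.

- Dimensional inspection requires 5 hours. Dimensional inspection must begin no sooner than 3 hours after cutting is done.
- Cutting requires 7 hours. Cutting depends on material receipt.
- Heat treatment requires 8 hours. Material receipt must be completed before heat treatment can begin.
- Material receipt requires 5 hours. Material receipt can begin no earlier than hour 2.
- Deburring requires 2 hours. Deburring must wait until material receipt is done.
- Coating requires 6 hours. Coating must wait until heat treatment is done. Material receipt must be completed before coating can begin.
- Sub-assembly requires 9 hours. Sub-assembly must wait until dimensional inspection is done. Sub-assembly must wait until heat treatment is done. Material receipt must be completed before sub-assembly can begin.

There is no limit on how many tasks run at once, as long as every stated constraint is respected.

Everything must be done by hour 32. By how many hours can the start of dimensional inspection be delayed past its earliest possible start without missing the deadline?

1

Material receipt waits on its own release at hour 2, so it starts at hour 2 and finishes at 2 + 5 = hour 7.
After material receipt (finishes hour 7), cutting can start at hour 7 and finishes at hour 14.
Dimensional inspection waits on cutting (finishes hour 14, plus 3-hour gap → hour 17), so it starts at hour 17 and finishes at 17 + 5 = hour 22.

Working backward from the deadline:
Nothing follows sub-assembly; the deadline of hour 32 is its only limit. It must start by 32 − 9 = hour 23.
Dimensional inspection feeds into sub-assembly (must start by hour 23); so dimensional inspection must finish by hour 23 and therefore start by hour 18.
So dimensional inspection can start as early as hour 17 and as late as hour 18, giving 18 − 17 = 1 hour of slack.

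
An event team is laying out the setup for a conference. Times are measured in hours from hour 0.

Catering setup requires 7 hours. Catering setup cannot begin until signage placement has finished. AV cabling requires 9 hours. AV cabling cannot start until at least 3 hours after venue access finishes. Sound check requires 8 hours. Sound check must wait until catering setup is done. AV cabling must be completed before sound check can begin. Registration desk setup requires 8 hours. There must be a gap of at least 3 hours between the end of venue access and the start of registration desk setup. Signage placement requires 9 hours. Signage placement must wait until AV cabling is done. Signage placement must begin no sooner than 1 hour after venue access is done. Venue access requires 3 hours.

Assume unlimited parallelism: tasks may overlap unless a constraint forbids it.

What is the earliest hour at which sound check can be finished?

Nothing blocks venue access, so it runs from hour 0 to hour 3.
AV cabling cannot begin until venue access (finishes hour 3, plus 3-hour gap → hour 6). It runs from hour 6 to 6 + 9 = hour 15.
For signage placement: AV cabling (finishes hour 15); venue access (finishes hour 3, plus 1-hour gap → hour 4). Taking the maximum gives a start of hour 15, and it finishes at 15 + 9 = hour 24.
Catering setup cannot begin until signage placement (finishes hour 24). It runs from hour 24 to 24 + 7 = hour 31.
Sound check has to wait for catering setup (finishes hour 31); AV cabling (finishes hour 15). The latest of these is hour 31, so sound check runs hour 31 to 31 + 8 = hour 39.

39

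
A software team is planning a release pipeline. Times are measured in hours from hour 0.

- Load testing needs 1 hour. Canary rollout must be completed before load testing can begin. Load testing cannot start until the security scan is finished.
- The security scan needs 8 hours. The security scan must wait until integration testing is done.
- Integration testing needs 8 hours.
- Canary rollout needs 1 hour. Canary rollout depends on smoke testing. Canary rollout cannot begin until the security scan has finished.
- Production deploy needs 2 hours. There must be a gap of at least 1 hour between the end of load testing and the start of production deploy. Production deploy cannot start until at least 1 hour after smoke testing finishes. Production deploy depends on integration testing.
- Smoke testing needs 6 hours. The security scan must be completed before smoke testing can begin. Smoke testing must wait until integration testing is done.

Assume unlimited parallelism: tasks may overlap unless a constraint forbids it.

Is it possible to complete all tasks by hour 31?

Yes

Nothing blocks integration testing, so it runs from hour 0 to hour 8.
The security scan cannot begin until integration testing (finishes hour 8). It runs from hour 8 to 8 + 8 = hour 16.
Smoke testing cannot start until the security scan (finishes hour 16); integration testing (finishes hour 8). The controlling bound is hour 16, so smoke testing finishes at 16 + 6 = hour 22.
For canary rollout: smoke testing (finishes hour 22); the security scan (finishes hour 16). Taking the maximum gives a start of hour 22, and it finishes at 22 + 1 = hour 23.
For load testing: canary rollout (finishes hour 23); the security scan (finishes hour 16). Taking the maximum gives a start of hour 23, and it finishes at 23 + 1 = hour 24.
Production deploy cannot start until load testing (finishes hour 24, plus 1-hour gap → hour 25); smoke testing (finishes hour 22, plus 1-hour gap → hour 23); integration testing (finishes hour 8). The controlling bound is hour 25, so production deploy finishes at 25 + 2 = hour 27.
Every task is finished by hour 27, which is no later than the deadline of 31, so the schedule is feasible.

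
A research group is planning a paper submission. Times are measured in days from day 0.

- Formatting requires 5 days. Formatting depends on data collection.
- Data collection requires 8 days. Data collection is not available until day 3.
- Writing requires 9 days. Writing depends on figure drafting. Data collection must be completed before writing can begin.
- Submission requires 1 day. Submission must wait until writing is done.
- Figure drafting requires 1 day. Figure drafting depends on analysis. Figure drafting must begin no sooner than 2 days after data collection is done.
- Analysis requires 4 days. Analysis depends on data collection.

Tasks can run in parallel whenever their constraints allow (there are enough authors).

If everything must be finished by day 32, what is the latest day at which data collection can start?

9

Nothing follows submission; the deadline of day 32 is its only limit. It must start by 32 − 1 = day 31.
Writing must finish before submission (must start by day 31). With a 9-day duration, writing must start by 31 − 9 = day 22.
Figure drafting must finish before writing (must start by day 22). With a 1-day duration, figure drafting must start by 22 − 1 = day 21.
Since figure drafting (must start by day 21) depends on it, analysis must finish by day 21. Backing off its 4-day duration gives a latest start of day 17.
Formatting must finish by day 32; it takes 5 days, so it must start by 32 − 5 = day 27.
Data collection has several dependents: analysis (must start by day 17); figure drafting (must start by day 21, minus 2-day gap → day 19); writing (must start by day 22); formatting (must start by day 27). The earliest of those limits is day 17, so data collection must start by 17 − 8 = day 9.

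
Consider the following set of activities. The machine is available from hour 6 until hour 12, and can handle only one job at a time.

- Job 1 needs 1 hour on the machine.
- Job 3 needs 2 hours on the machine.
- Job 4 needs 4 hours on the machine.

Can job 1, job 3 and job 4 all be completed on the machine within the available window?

The machine window is 12 − 6 = 6 hours.
Running back to back, the jobs need 1 + 2 + 4 = 7 hours on the machine.
Since 7 > 6, they cannot all fit.

No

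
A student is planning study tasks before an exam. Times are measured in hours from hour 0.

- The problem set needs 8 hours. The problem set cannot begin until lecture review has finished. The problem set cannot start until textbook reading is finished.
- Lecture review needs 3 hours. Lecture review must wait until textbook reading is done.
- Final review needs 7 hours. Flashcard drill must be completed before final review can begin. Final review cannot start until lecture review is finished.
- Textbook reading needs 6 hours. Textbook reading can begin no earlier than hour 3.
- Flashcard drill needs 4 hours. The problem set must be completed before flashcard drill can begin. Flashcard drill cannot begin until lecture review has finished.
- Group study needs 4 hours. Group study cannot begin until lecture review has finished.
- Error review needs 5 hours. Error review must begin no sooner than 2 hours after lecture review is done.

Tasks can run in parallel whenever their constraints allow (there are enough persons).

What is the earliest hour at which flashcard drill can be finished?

24

After its own release at hour 3, textbook reading can start at hour 3 and finishes at hour 9.
Lecture review waits on textbook reading (finishes hour 9), so it starts at hour 9 and finishes at 9 + 3 = hour 12.
The problem set cannot start until lecture review (finishes hour 12); textbook reading (finishes hour 9). The controlling bound is hour 12, so the problem set finishes at 12 + 8 = hour 20.
Flashcard drill cannot start until the problem set (finishes hour 20); lecture review (finishes hour 12). The controlling bound is hour 20, so flashcard drill finishes at 20 + 4 = hour 24.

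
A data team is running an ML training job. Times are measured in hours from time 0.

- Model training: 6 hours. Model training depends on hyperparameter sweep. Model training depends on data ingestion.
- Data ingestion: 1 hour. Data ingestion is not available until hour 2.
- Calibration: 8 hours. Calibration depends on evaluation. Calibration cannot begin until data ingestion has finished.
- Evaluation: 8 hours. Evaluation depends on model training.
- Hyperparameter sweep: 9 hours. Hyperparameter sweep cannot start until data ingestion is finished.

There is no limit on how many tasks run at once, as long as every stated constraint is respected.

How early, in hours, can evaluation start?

After its own release at hour 2, data ingestion can start at hour 2 and finishes at hour 3.
Hyperparameter sweep cannot begin until data ingestion (finishes hour 3). It runs from hour 3 to 3 + 9 = hour 12.
Model training needs all of hyperparameter sweep (finishes hour 12); data ingestion (finishes hour 3). That puts its earliest start at hour 12; it finishes at 12 + 6 = hour 18.
Evaluation waits on model training (finishes hour 18), so the earliest it can start is hour 18.

18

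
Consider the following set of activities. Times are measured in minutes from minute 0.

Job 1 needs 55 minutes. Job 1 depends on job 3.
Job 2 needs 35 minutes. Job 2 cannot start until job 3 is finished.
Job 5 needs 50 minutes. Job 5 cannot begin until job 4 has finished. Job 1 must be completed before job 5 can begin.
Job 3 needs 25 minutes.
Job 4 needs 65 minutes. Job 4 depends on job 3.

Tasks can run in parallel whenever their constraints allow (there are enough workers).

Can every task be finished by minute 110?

No

Job 3 can start immediately at minute 0; it finishes at minute 25.
Job 4 waits on job 3 (finishes minute 25), so it starts at minute 25 and finishes at 25 + 65 = minute 90.
Job 2 waits on job 3 (finishes minute 25), so it starts at minute 25 and finishes at 25 + 35 = minute 60.
After job 3 (finishes minute 25), job 1 can start at minute 25 and finishes at minute 80.
Job 5 has to wait for job 4 (finishes minute 90); job 1 (finishes minute 80). The latest of these is minute 90, so job 5 runs minute 90 to 90 + 50 = minute 140.
The earliest everything can be done is minute 140, which is after the deadline of 110, so it is not possible.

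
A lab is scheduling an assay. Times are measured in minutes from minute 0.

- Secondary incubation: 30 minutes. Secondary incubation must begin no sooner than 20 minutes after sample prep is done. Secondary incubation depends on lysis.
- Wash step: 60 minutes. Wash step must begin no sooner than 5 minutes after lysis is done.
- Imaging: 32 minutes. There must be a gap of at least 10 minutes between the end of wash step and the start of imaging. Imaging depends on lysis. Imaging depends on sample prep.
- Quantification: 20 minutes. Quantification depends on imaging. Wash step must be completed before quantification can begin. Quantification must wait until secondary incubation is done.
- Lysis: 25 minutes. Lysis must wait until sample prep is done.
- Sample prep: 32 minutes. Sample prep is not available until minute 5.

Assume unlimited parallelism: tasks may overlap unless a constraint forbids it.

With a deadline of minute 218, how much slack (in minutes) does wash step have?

29

Sample prep cannot begin until its own release at minute 5. It runs from minute 5 to 5 + 32 = minute 37.
Lysis cannot begin until sample prep (finishes minute 37). It runs from minute 37 to 37 + 25 = minute 62.
Wash step cannot begin until lysis (finishes minute 62, plus 5-minute gap → minute 67). It runs from minute 67 to 67 + 60 = minute 127.

Working backward from the deadline:
Quantification has no dependents, so it just needs to finish by minute 218. Starting by 218 − 20 = minute 198 achieves that.
Imaging has to be done before quantification (must start by minute 198). That means finishing by minute 198, i.e. starting by 198 − 32 = minute 166.
Wash step feeds imaging (must start by minute 166, minus 10-minute gap → minute 156); quantification (must start by minute 198). Taking the minimum, wash step must finish by minute 156 and start by 156 − 60 = minute 96.
So wash step can start as early as minute 67 and as late as minute 96, giving 96 − 67 = 29 minutes of slack.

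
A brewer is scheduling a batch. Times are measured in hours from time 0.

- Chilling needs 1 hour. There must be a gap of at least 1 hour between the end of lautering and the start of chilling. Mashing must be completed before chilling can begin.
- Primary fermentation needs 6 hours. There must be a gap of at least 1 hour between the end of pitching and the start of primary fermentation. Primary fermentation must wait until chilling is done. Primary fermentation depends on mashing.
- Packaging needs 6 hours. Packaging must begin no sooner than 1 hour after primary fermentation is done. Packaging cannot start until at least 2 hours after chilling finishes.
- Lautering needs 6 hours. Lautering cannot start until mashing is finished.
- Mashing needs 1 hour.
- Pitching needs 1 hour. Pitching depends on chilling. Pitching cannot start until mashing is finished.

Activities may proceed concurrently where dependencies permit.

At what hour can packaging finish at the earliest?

24

Mashing can start immediately at hour 0; it finishes at hour 1.
Lautering waits on mashing (finishes hour 1), so it starts at hour 1 and finishes at 1 + 6 = hour 7.
For chilling: lautering (finishes hour 7, plus 1-hour gap → hour 8); mashing (finishes hour 1). Taking the maximum gives a start of hour 8, and it finishes at 8 + 1 = hour 9.
For pitching: chilling (finishes hour 9); mashing (finishes hour 1). Taking the maximum gives a start of hour 9, and it finishes at 9 + 1 = hour 10.
Primary fermentation cannot start until pitching (finishes hour 10, plus 1-hour gap → hour 11); chilling (finishes hour 9); mashing (finishes hour 1). The controlling bound is hour 11, so primary fermentation finishes at 11 + 6 = hour 17.
Packaging needs all of primary fermentation (finishes hour 17, plus 1-hour gap → hour 18); chilling (finishes hour 9, plus 2-hour gap → hour 11). That puts its earliest start at hour 18; it finishes at 18 + 6 = hour 24.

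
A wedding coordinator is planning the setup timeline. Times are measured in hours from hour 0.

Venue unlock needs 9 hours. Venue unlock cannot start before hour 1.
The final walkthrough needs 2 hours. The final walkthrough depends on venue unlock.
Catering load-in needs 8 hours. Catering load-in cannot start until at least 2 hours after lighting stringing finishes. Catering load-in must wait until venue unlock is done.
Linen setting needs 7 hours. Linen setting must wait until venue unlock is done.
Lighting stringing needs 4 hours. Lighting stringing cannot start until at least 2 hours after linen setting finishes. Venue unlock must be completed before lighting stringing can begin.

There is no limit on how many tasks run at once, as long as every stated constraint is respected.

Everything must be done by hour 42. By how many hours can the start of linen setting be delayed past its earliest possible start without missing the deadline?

9

Venue unlock cannot begin until its own release at hour 1. It runs from hour 1 to 1 + 9 = hour 10.
Linen setting waits on venue unlock (finishes hour 10), so it starts at hour 10 and finishes at 10 + 7 = hour 17.

Working backward from the deadline:
Nothing follows catering load-in; the deadline of hour 42 is its only limit. It must start by 42 − 8 = hour 34.
Lighting stringing must finish before catering load-in (must start by hour 34, minus 2-hour gap → hour 32). With a 4-hour duration, lighting stringing must start by 32 − 4 = hour 28.
Since lighting stringing (must start by hour 28, minus 2-hour gap → hour 26) depends on it, linen setting must finish by hour 26. Backing off its 7-hour duration gives a latest start of hour 19.
So linen setting can start as early as hour 10 and as late as hour 19, giving 19 − 10 = 9 hours of slack.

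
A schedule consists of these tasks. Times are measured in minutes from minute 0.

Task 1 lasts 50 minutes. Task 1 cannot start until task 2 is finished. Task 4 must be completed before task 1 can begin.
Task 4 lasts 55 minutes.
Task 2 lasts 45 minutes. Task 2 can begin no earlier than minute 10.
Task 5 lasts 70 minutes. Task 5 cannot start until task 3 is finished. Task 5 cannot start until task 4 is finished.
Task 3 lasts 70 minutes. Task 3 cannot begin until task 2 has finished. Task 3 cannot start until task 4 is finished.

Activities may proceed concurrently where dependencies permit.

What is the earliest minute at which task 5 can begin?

125

Task 4 can start immediately at minute 0; it finishes at minute 55.
Task 2 cannot begin until its own release at minute 10. It runs from minute 10 to 10 + 45 = minute 55.
Task 3 cannot start until task 2 (finishes minute 55); task 4 (finishes minute 55). The controlling bound is minute 55, so task 3 finishes at 55 + 70 = minute 125.
Task 5 waits on task 3 (finishes minute 125); task 4 (finishes minute 55). The latest of these is minute 125, which is the earliest task 5 can start.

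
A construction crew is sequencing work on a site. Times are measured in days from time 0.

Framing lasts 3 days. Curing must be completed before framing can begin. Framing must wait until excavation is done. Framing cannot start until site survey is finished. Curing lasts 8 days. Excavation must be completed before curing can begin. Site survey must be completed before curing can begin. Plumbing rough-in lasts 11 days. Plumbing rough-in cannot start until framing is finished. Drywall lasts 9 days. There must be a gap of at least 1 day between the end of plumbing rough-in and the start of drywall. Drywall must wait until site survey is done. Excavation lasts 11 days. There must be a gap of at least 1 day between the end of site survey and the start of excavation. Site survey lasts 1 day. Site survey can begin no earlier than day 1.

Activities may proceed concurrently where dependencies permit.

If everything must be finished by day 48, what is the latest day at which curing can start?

16

Nothing follows drywall; the deadline of day 48 is its only limit. It must start by 48 − 9 = day 39.
Since drywall (must start by day 39, minus 1-day gap → day 38) depends on it, plumbing rough-in must finish by day 38. Backing off its 11-day duration gives a latest start of day 27.
Framing must finish before plumbing rough-in (must start by day 27). With a 3-day duration, framing must start by 27 − 3 = day 24.
Since framing (must start by day 24) depends on it, curing must finish by day 24. Backing off its 8-day duration gives a latest start of day 16.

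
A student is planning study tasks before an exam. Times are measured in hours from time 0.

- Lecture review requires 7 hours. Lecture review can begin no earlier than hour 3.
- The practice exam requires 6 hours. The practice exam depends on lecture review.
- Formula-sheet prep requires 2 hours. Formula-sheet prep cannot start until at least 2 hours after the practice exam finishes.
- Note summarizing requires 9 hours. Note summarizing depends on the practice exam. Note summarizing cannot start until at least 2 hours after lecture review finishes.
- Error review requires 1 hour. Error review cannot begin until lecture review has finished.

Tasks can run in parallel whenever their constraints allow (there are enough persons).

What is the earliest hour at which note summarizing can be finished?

25

Lecture review cannot begin until its own release at hour 3. It runs from hour 3 to 3 + 7 = hour 10.
The practice exam cannot begin until lecture review (finishes hour 10). It runs from hour 10 to 10 + 6 = hour 16.
For note summarizing: the practice exam (finishes hour 16); lecture review (finishes hour 10, plus 2-hour gap → hour 12). Taking the maximum gives a start of hour 16, and it finishes at 16 + 9 = hour 25.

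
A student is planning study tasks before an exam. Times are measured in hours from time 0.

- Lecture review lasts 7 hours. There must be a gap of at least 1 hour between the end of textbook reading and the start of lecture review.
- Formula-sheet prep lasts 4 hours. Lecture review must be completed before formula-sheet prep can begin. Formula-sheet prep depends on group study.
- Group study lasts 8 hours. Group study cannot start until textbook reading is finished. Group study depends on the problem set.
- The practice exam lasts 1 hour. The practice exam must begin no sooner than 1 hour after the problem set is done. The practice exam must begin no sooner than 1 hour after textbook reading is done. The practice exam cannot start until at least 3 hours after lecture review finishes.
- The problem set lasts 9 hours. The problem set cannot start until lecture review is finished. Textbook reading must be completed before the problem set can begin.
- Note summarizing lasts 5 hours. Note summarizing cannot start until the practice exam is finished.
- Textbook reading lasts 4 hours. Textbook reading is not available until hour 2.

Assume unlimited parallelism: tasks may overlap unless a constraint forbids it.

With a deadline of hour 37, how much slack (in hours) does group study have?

Textbook reading cannot begin until its own release at hour 2. It runs from hour 2 to 2 + 4 = hour 6.
Lecture review waits on textbook reading (finishes hour 6, plus 1-hour gap → hour 7), so it starts at hour 7 and finishes at 7 + 7 = hour 14.
For the problem set: lecture review (finishes hour 14); textbook reading (finishes hour 6). Taking the maximum gives a start of hour 14, and it finishes at 14 + 9 = hour 23.
Group study needs all of textbook reading (finishes hour 6); the problem set (finishes hour 23). That puts its earliest start at hour 23; it finishes at 23 + 8 = hour 31.

Working backward from the deadline:
Nothing follows formula-sheet prep; the deadline of hour 37 is its only limit. It must start by 37 − 4 = hour 33.
Group study must finish before formula-sheet prep (must start by hour 33). With an 8-hour duration, group study must start by 33 − 8 = hour 25.
So group study can start as early as hour 23 and as late as hour 25, giving 25 − 23 = 2 hours of slack.

2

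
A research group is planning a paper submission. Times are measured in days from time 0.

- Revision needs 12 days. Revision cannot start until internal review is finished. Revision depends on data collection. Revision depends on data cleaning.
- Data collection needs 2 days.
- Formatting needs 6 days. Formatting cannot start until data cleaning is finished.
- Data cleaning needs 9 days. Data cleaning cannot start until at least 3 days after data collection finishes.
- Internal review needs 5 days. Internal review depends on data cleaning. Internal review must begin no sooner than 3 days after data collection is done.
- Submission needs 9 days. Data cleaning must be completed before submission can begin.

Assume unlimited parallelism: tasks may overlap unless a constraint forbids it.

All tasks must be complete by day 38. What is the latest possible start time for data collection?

To finish by day 38, revision (duration 12) must start no later than day 26.
Since revision (must start by day 26) depends on it, internal review must finish by day 26. Backing off its 5-day duration gives a latest start of day 21.
Formatting must finish by day 38; it takes 6 days, so it must start by 38 − 6 = day 32.
Submission has no dependents, so it just needs to finish by day 38. Starting by 38 − 9 = day 29 achieves that.
Data cleaning feeds internal review (must start by day 21); revision (must start by day 26); formatting (must start by day 32); submission (must start by day 29). Taking the minimum, data cleaning must finish by day 21 and start by 21 − 9 = day 12.
Data collection has several dependents: data cleaning (must start by day 12, minus 3-day gap → day 9); internal review (must start by day 21, minus 3-day gap → day 18); revision (must start by day 26). The earliest of those limits is day 9, so data collection must start by 9 − 2 = day 7.

7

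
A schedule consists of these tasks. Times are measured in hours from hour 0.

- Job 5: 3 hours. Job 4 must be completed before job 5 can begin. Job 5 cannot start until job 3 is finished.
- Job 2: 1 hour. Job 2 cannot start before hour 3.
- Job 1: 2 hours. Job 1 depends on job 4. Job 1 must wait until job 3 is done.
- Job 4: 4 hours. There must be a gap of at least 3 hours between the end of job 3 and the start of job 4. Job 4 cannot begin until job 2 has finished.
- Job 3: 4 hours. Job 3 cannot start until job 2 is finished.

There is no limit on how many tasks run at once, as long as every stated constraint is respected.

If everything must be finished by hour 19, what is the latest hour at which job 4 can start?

To finish by hour 19, job 1 (duration 2) must start no later than hour 17.
To finish by hour 19, job 5 (duration 3) must start no later than hour 16.
Job 4 has several dependents: job 1 (must start by hour 17); job 5 (must start by hour 16). The earliest of those limits is hour 16, so job 4 must start by 16 − 4 = hour 12.

12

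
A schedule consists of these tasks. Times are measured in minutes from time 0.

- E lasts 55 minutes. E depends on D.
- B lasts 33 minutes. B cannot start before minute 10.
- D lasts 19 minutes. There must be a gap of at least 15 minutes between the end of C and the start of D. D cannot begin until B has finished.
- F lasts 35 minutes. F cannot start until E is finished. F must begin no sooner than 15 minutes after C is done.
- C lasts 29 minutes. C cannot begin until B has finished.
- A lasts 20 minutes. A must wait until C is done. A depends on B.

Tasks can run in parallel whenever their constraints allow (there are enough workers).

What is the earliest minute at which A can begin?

After its own release at minute 10, B can start at minute 10 and finishes at minute 43.
After B (finishes minute 43), C can start at minute 43 and finishes at minute 72.
A waits on C (finishes minute 72); B (finishes minute 43). The latest of these is minute 72, which is the earliest A can start.

72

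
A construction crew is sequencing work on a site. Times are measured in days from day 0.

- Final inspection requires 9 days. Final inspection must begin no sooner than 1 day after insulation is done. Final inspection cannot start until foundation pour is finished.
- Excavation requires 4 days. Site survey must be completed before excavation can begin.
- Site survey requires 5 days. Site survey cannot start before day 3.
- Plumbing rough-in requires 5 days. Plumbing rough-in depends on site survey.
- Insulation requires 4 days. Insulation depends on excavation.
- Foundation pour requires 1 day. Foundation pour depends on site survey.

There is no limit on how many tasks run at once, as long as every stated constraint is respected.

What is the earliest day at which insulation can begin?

After its own release at day 3, site survey can start at day 3 and finishes at day 8.
Excavation waits on site survey (finishes day 8), so it starts at day 8 and finishes at 8 + 4 = day 12.
Insulation waits on excavation (finishes day 12), so the earliest it can start is day 12.

12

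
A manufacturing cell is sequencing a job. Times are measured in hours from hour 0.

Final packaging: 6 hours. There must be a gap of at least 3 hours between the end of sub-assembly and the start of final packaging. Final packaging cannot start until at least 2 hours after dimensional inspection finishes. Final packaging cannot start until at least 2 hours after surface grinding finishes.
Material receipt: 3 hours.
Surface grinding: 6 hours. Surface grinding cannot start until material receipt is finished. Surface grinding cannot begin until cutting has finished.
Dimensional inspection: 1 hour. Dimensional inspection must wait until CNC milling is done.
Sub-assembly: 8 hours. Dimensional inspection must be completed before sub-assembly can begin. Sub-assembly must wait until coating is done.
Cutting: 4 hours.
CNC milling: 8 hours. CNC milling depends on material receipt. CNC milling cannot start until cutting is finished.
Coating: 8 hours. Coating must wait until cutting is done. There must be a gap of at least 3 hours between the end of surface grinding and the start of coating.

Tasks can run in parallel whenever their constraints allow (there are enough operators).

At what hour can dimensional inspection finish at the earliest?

13

Cutting has no prerequisites, so it starts at hour 0 and finishes at hour 4.
Material receipt can start immediately at hour 0; it finishes at hour 3.
CNC milling cannot start until material receipt (finishes hour 3); cutting (finishes hour 4). The controlling bound is hour 4, so CNC milling finishes at 4 + 8 = hour 12.
Dimensional inspection cannot begin until CNC milling (finishes hour 12). It runs from hour 12 to 12 + 1 = hour 13.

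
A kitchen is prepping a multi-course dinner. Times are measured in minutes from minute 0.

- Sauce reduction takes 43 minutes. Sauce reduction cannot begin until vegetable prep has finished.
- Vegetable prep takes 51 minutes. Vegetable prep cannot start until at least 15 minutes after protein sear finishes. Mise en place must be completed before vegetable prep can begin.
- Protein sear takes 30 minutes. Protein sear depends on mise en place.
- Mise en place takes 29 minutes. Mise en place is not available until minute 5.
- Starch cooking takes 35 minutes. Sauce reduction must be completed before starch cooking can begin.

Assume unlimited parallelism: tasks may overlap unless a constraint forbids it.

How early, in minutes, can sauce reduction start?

Mise en place waits on its own release at minute 5, so it starts at minute 5 and finishes at 5 + 29 = minute 34.
Protein sear cannot begin until mise en place (finishes minute 34). It runs from minute 34 to 34 + 30 = minute 64.
Vegetable prep cannot start until protein sear (finishes minute 64, plus 15-minute gap → minute 79); mise en place (finishes minute 34). The controlling bound is minute 79, so vegetable prep finishes at 79 + 51 = minute 130.
Sauce reduction waits on vegetable prep (finishes minute 130), so the earliest it can start is minute 130.

130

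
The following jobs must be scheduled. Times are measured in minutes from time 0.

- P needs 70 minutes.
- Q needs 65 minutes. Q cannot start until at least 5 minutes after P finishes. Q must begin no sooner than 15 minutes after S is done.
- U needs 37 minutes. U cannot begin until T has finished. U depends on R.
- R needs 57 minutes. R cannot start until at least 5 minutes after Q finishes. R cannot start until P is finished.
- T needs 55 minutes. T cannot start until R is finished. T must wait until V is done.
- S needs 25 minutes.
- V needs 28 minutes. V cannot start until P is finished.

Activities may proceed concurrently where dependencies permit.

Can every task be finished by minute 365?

Yes

S can start immediately at minute 0; it finishes at minute 25.
P can start immediately at minute 0; it finishes at minute 70.
After P (finishes minute 70), V can start at minute 70 and finishes at minute 98.
Q has to wait for P (finishes minute 70, plus 5-minute gap → minute 75); S (finishes minute 25, plus 15-minute gap → minute 40). The latest of these is minute 75, so Q runs minute 75 to 75 + 65 = minute 140.
For R: Q (finishes minute 140, plus 5-minute gap → minute 145); P (finishes minute 70). Taking the maximum gives a start of minute 145, and it finishes at 145 + 57 = minute 202.
T has to wait for R (finishes minute 202); V (finishes minute 98). The latest of these is minute 202, so T runs minute 202 to 202 + 55 = minute 257.
U cannot start until T (finishes minute 257); R (finishes minute 202). The controlling bound is minute 257, so U finishes at 257 + 37 = minute 294.
Every task is finished by minute 294, which is no later than the deadline of 365, so the schedule is feasible.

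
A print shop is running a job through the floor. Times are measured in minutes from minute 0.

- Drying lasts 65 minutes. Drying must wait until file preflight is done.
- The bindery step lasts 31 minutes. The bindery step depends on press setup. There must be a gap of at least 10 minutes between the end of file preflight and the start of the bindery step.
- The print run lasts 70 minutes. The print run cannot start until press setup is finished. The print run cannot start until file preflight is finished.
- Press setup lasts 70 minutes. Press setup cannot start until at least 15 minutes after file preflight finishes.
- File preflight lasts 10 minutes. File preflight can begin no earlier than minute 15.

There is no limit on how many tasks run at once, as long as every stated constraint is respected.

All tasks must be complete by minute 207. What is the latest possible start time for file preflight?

Nothing follows the print run; the deadline of minute 207 is its only limit. It must start by 207 − 70 = minute 137.
To finish by minute 207, the bindery step (duration 31) must start no later than minute 176.
Press setup feeds the print run (must start by minute 137); the bindery step (must start by minute 176). Taking the minimum, press setup must finish by minute 137 and start by 137 − 70 = minute 67.
Drying must finish by minute 207; it takes 65 minutes, so it must start by 207 − 65 = minute 142.
File preflight must finish in time for press setup (must start by minute 67, minus 15-minute gap → minute 52); the print run (must start by minute 137); drying (must start by minute 142); the bindery step (must start by minute 176, minus 10-minute gap → minute 166). The tightest is minute 52, so file preflight must start by 52 − 10 = minute 42.

42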